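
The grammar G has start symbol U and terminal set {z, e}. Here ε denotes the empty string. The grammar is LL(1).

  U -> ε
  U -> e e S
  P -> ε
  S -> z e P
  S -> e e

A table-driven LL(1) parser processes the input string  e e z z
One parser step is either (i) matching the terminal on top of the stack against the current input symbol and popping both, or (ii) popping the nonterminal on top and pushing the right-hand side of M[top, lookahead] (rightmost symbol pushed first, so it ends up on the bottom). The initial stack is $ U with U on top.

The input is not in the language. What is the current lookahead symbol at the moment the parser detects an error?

z

     Stack    Input      Action
  1  $ U      e e z z $  expand U -> e e S
  2  $ S e e  e e z z $  match e
  3  $ S e    e z z $    match e
  4  $ S      z z $      expand S -> z e P
  5  $ P e z  z z $      match z
  6  $ P e    z $        error: top is terminal e but lookahead is z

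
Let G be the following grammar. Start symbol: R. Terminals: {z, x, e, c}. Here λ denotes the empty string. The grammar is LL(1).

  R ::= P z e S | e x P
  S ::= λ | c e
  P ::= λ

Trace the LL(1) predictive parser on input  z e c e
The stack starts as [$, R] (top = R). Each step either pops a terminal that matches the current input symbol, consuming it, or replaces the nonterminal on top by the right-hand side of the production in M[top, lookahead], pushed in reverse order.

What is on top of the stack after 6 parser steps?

step 1: stack=$ R  input=z e c e $  — expand R ::= P z e S
step 2: stack=$ S e z P  input=z e c e $  — expand P ::= λ
step 3: stack=$ S e z  input=z e c e $  — match z
step 4: stack=$ S e  input=e c e $  — match e
step 5: stack=$ S  input=c e $  — expand S ::= c e
step 6: stack=$ e c  input=c e $  — match c
Stack after step 6: $ e (top = e).

e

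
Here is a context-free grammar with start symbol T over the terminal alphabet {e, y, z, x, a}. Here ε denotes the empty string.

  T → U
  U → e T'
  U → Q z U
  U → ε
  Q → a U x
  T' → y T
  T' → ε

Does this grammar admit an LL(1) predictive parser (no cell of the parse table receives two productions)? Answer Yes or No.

Yes

FIRST(T) = {ε, a, e}
FIRST(U) = {ε, a, e}
FIRST(Q) = {a}
FIRST(T') = {ε, y}
FOLLOW(T) = {$, x}
FOLLOW(U) = {$, x}
FOLLOW(Q) = {z}
FOLLOW(T') = {$, x}
Each cell of M receives at most one production.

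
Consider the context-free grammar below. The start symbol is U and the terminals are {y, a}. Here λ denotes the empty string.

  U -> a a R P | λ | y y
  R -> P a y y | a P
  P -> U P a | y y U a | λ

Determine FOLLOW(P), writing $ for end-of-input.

{$, a, y}

FIRST(U): from U->a a R P we get {a}; from U->λ we get {λ}; from U->y y we get {y}. So FIRST(U) = {λ, a, y}.
FIRST(P): from P->U P a we get {a, y}; from P->y y U a we get {y}; from P->λ we get {λ}. So FIRST(P) = {λ, a, y}.
FIRST(R): from R->P a y y we get {a, y}; from R->a P we get {a}. So FIRST(R) = {a, y}.
FOLLOW(U) includes $ since U is the start symbol.
FOLLOW(U): in P->U P a, U is followed by P a with FIRST {a, y}; in P->y y U a, U is followed by a with FIRST {a}. Thus FOLLOW(U) = {$, a, y}.
FOLLOW(R): in U->a a R P, R is followed by P with FIRST {λ, a, y}; in U->a a R P, the suffix after R is nullable, so FOLLOW(R) ⊇ FOLLOW(U) = {$, a, y}. Thus FOLLOW(R) = {$, a, y}.
FOLLOW(P): in U->a a R P, the suffix after P is empty, so FOLLOW(P) ⊇ FOLLOW(U) = {$, a, y}; in R->P a y y, P is followed by a y y with FIRST {a}; in R->a P, the suffix after P is empty, so FOLLOW(P) ⊇ FOLLOW(R) = {$, a, y}; in P->U P a, P is followed by a with FIRST {a}. Thus FOLLOW(P) = {$, a, y}.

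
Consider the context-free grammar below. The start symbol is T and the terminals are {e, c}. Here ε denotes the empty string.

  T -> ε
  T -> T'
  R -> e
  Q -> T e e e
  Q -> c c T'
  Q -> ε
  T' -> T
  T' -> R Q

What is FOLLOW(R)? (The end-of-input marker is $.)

{$, c, e}

FIRST(R): from R->e we get {e}. So FIRST(R) = {e}.
FIRST(T): from T->ε we get {ε}; from T->T' we get {ε, e}. So FIRST(T) = {ε, e}.
FIRST(Q): from Q->T e e e we get {e}; from Q->c c T' we get {c}; from Q->ε we get {ε}. So FIRST(Q) = {ε, c, e}.
FIRST(T'): from T'->T we get {ε, e}; from T'->R Q we get {e}. So FIRST(T') = {ε, e}.
FOLLOW(T) includes $ since T is the start symbol.
FOLLOW(T): in Q->T e e e, T is followed by e e e with FIRST {e}; in T'->T, the suffix after T is empty, so FOLLOW(T) ⊇ FOLLOW(T') = {$, e}. Thus FOLLOW(T) = {$, e}.
FOLLOW(R): in T'->R Q, R is followed by Q with FIRST {ε, c, e}; in T'->R Q, the suffix after R is nullable, so FOLLOW(R) ⊇ FOLLOW(T') = {$, e}. Thus FOLLOW(R) = {$, c, e}.
FOLLOW(Q): in T'->R Q, the suffix after Q is empty, so FOLLOW(Q) ⊇ FOLLOW(T') = {$, e}. Thus FOLLOW(Q) = {$, e}.
FOLLOW(T'): in T->T', the suffix after T' is empty, so FOLLOW(T') ⊇ FOLLOW(T) = {$, e}; in Q->c c T', the suffix after T' is empty, so FOLLOW(T') ⊇ FOLLOW(Q) = {$, e}. Thus FOLLOW(T') = {$, e}.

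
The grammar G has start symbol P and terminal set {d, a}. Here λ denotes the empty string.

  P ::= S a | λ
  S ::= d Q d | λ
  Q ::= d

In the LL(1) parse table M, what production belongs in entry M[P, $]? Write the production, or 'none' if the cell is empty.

P ::= λ

FIRST(S) = {λ, d}
FIRST(Q) = {d}
FIRST(P) = {λ, a, d}  (via S a)
FOLLOW(P) includes $ since P is the start symbol.
FOLLOW(P): P appears on no right-hand side. Thus FOLLOW(P) = {$}.
For P ::= S a: FIRST(S a) = {a, d}, so it goes in M[P, t] for t ∈ {a, d}.
For P ::= λ: FIRST(λ) = {λ}, so it goes in M[P, t] for t ∈ {}; since λ ∈ FIRST, also for every t ∈ FOLLOW(P) = {$}.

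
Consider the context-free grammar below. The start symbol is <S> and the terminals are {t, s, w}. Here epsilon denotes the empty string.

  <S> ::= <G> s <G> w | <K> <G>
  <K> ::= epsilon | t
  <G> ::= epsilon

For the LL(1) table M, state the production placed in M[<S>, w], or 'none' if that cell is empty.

FIRST(<K>): from <K>::=epsilon we get {epsilon}; from <K>::=t we get {t}. So FIRST(<K>) = {epsilon, t}.
FIRST(<G>): from <G>::=epsilon we get {epsilon}. So FIRST(<G>) = {epsilon}.
FIRST(<S>): from <S>::=<G> s <G> w we get {s}; from <S>::=<K> <G> we get {epsilon, t}. So FIRST(<S>) = {epsilon, s, t}.
FOLLOW(<S>) includes $ since <S> is the start symbol.
FOLLOW(<S>): <S> appears on no right-hand side. Thus FOLLOW(<S>) = {$}.
For <S> ::= <G> s <G> w: FIRST(<G> s <G> w) = {s}, so it goes in M[<S>, t] for t ∈ {s}.
For <S> ::= <K> <G>: FIRST(<K> <G>) = {epsilon, t}, so it goes in M[<S>, t] for t ∈ {t}; since epsilon ∈ FIRST, also for every t ∈ FOLLOW(<S>) = {$}.
None of these place a production in M[<S>, w].

none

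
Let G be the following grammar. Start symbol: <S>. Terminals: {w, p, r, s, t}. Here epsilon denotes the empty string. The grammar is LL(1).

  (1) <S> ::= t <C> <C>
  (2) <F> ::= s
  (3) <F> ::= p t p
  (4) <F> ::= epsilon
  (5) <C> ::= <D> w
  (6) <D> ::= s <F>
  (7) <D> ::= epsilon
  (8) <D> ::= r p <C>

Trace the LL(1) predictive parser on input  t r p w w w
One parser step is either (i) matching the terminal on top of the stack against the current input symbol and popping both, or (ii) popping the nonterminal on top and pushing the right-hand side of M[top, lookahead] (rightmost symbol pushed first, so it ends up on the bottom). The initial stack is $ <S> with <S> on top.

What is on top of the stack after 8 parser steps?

w

     Stack            Input          Action
  1  $ <S>            t r p w w w $  expand <S> ::= t <C> <C>
  2  $ <C> <C> t      t r p w w w $  match t
  3  $ <C> <C>        r p w w w $    expand <C> ::= <D> w
  4  $ <C> w <D>      r p w w w $    expand <D> ::= r p <C>
  5  $ <C> w <C> p r  r p w w w $    match r
  6  $ <C> w <C> p    p w w w $      match p
  7  $ <C> w <C>      w w w $        expand <C> ::= <D> w
  8  $ <C> w w <D>    w w w $        expand <D> ::= epsilon
Stack after step 8: $ <C> w w (top = w).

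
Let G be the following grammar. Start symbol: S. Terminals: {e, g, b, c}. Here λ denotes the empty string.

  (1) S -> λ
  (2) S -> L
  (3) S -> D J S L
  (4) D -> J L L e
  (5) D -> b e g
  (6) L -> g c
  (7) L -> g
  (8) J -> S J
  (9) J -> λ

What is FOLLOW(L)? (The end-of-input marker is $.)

FIRST(L) = {g}
FIRST(S) = {λ, b, g}  (via L, D J S L)
FIRST(J) = {λ, b, g}  (via S J)
FIRST(D) = {b, g}  (via J L L e)
FOLLOW(S) includes $ since S is the start symbol.
FOLLOW(D): in S->D J S L, D is followed by J S L with FIRST {b, g}. Thus FOLLOW(D) = {b, g}.
FOLLOW(J): in S->D J S L, J is followed by S L with FIRST {b, g}; in D->J L L e, J is followed by L L e with FIRST {g}; in J->S J, the suffix after J is empty (adds nothing new). Thus FOLLOW(J) = {b, g}.
FOLLOW(S): in S->D J S L, S is followed by L with FIRST {g}; in J->S J, S is followed by J with FIRST {λ, b, g}; in J->S J, the suffix after S is nullable, so FOLLOW(S) ⊇ FOLLOW(J) = {b, g}. Thus FOLLOW(S) = {$, b, g}.
FOLLOW(L): in S->L, the suffix after L is empty, so FOLLOW(L) ⊇ FOLLOW(S) = {$, b, g}; in S->D J S L, the suffix after L is empty, so FOLLOW(L) ⊇ FOLLOW(S) = {$, b, g}; in D->J L L e (occurrence 1), L is followed by L e with FIRST {g}; in D->J L L e (occurrence 2), L is followed by e with FIRST {e}. Thus FOLLOW(L) = {$, b, e, g}.

{$, b, e, g}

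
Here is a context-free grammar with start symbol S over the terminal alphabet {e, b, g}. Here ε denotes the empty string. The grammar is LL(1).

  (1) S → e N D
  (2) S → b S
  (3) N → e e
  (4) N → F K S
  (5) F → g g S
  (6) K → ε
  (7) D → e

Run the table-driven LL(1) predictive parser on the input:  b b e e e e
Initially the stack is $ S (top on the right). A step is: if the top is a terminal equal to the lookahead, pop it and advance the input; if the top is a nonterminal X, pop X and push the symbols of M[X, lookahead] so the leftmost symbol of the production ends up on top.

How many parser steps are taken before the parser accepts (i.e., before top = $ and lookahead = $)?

11

      Stack    Input          Action
   1  $ S      b b e e e e $  expand S → b S
   2  $ S b    b b e e e e $  match b
   3  $ S      b e e e e $    expand S → b S
   4  $ S b    b e e e e $    match b
   5  $ S      e e e e $      expand S → e N D
   6  $ D N e  e e e e $      match e
   7  $ D N    e e e $        expand N → e e
   8  $ D e e  e e e $        match e
   9  $ D e    e e $          match e
  10  $ D      e $            expand D → e
  11  $ e      e $            match e
Accept reached after 11 steps.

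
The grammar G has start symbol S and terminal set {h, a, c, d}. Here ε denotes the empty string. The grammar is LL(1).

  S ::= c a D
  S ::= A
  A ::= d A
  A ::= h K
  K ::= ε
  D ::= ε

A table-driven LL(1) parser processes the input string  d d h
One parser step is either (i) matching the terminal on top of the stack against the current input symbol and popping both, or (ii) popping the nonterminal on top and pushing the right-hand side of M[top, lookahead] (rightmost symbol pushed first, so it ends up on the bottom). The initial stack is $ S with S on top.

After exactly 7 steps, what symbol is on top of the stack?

step 1: stack=$ S  input=d d h $  — expand S ::= A
step 2: stack=$ A  input=d d h $  — expand A ::= d A
step 3: stack=$ A d  input=d d h $  — match d
step 4: stack=$ A  input=d h $  — expand A ::= d A
step 5: stack=$ A d  input=d h $  — match d
step 6: stack=$ A  input=h $  — expand A ::= h K
step 7: stack=$ K h  input=h $  — match h
Stack after step 7: $ K (top = K).

K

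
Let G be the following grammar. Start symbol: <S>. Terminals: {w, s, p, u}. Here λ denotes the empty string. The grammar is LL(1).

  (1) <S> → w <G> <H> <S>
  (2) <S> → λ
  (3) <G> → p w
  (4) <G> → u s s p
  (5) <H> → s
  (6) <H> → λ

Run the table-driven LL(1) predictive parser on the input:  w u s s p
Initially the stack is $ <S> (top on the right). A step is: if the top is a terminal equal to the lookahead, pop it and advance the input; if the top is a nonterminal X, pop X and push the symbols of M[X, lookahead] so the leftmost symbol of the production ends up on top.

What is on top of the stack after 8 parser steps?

<S>

step 1: stack=$ <S>  input=w u s s p $  — expand <S> → w <G> <H> <S>
step 2: stack=$ <S> <H> <G> w  input=w u s s p $  — match w
step 3: stack=$ <S> <H> <G>  input=u s s p $  — expand <G> → u s s p
step 4: stack=$ <S> <H> p s s u  input=u s s p $  — match u
step 5: stack=$ <S> <H> p s s  input=s s p $  — match s
step 6: stack=$ <S> <H> p s  input=s p $  — match s
step 7: stack=$ <S> <H> p  input=p $  — match p
step 8: stack=$ <S> <H>  input=$  — expand <H> → λ
Stack after step 8: $ <S> (top = <S>).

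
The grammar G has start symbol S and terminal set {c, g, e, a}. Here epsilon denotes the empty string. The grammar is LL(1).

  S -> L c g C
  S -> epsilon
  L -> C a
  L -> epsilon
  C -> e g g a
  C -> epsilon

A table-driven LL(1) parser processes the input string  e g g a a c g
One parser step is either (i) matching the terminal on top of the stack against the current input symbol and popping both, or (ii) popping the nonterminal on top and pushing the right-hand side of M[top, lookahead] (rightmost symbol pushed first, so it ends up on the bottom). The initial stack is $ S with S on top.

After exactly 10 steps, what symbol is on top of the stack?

step 1: stack=$ S  input=e g g a a c g $  — expand S -> L c g C
step 2: stack=$ C g c L  input=e g g a a c g $  — expand L -> C a
step 3: stack=$ C g c a C  input=e g g a a c g $  — expand C -> e g g a
step 4: stack=$ C g c a a g g e  input=e g g a a c g $  — match e
step 5: stack=$ C g c a a g g  input=g g a a c g $  — match g
step 6: stack=$ C g c a a g  input=g a a c g $  — match g
step 7: stack=$ C g c a a  input=a a c g $  — match a
step 8: stack=$ C g c a  input=a c g $  — match a
step 9: stack=$ C g c  input=c g $  — match c
step 10: stack=$ C g  input=g $  — match g
Stack after step 10: $ C (top = C).

C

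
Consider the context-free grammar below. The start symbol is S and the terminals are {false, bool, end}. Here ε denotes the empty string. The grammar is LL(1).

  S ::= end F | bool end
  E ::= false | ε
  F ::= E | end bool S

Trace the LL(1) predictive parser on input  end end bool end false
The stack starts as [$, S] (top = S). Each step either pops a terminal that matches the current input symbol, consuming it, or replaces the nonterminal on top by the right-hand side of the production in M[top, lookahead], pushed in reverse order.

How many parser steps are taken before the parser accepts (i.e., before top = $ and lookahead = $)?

10

      Stack         Input                     Action
   1  $ S           end end bool end false $  expand S ::= end F
   2  $ F end       end end bool end false $  match end
   3  $ F           end bool end false $      expand F ::= end bool S
   4  $ S bool end  end bool end false $      match end
   5  $ S bool      bool end false $          match bool
   6  $ S           end false $               expand S ::= end F
   7  $ F end       end false $               match end
   8  $ F           false $                   expand F ::= E
   9  $ E           false $                   expand E ::= false
  10  $ false       false $                   match false
Accept reached after 10 steps.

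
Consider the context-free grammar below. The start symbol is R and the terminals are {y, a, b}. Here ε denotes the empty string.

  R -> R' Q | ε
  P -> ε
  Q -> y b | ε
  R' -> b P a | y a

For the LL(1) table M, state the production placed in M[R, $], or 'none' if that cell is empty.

FIRST(P): from P->ε we get {ε}. So FIRST(P) = {ε}.
FIRST(Q): from Q->y b we get {y}; from Q->ε we get {ε}. So FIRST(Q) = {ε, y}.
FIRST(R'): from R'->b P a we get {b}; from R'->y a we get {y}. So FIRST(R') = {b, y}.
FIRST(R): from R->R' Q we get {b, y}; from R->ε we get {ε}. So FIRST(R) = {ε, b, y}.
FOLLOW(R) includes $ since R is the start symbol.
FOLLOW(R): R appears on no right-hand side. Thus FOLLOW(R) = {$}.
For R -> R' Q: FIRST(R' Q) = {b, y}, so it goes in M[R, t] for t ∈ {b, y}.
For R -> ε: FIRST(ε) = {ε}, so it goes in M[R, t] for t ∈ {}; since ε ∈ FIRST, also for every t ∈ FOLLOW(R) = {$}.

R -> ε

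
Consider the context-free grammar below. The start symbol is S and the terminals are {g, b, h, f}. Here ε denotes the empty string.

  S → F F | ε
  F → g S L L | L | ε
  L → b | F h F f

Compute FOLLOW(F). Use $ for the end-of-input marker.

FIRST(S) = {ε, b, g, h}  (via F F)
FIRST(F) = {ε, b, g, h}  (via L)
FIRST(L) = {b, g, h}  (via F h F f)
FOLLOW(S) includes $ since S is the start symbol.
FOLLOW(S): in F→g S L L, S is followed by L L with FIRST {b, g, h}. Thus FOLLOW(S) = {$, b, g, h}.
FOLLOW(F): in S→F F (occurrence 1), F is followed by F with FIRST {ε, b, g, h}; in S→F F (occurrence 1), the suffix after F is nullable, so FOLLOW(F) ⊇ FOLLOW(S) = {$, b, g, h}; in S→F F (occurrence 2), the suffix after F is empty, so FOLLOW(F) ⊇ FOLLOW(S) = {$, b, g, h}; in L→F h F f (occurrence 1), F is followed by h F f with FIRST {h}; in L→F h F f (occurrence 2), F is followed by f with FIRST {f}. Thus FOLLOW(F) = {$, b, f, g, h}.
FOLLOW(L): in F→g S L L (occurrence 1), L is followed by L with FIRST {b, g, h}; in F→g S L L (occurrence 2), the suffix after L is empty, so FOLLOW(L) ⊇ FOLLOW(F) = {$, b, f, g, h}; in F→L, the suffix after L is empty, so FOLLOW(L) ⊇ FOLLOW(F) = {$, b, f, g, h}. Thus FOLLOW(L) = {$, b, f, g, h}.

{$, b, f, g, h}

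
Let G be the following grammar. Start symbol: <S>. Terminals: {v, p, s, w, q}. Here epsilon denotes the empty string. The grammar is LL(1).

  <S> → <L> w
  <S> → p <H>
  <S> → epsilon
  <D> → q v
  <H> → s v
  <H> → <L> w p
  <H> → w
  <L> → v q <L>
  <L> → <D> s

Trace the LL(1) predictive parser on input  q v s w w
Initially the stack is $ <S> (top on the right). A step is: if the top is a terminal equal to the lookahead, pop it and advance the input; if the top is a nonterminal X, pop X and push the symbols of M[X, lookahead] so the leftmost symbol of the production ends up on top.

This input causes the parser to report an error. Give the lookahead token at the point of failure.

step 1: stack=$ <S>  input=q v s w w $  — expand <S> → <L> w
step 2: stack=$ w <L>  input=q v s w w $  — expand <L> → <D> s
step 3: stack=$ w s <D>  input=q v s w w $  — expand <D> → q v
step 4: stack=$ w s v q  input=q v s w w $  — match q
step 5: stack=$ w s v  input=v s w w $  — match v
step 6: stack=$ w s  input=s w w $  — match s
step 7: stack=$ w  input=w w $  — match w
step 8: stack=$  input=w $  — error: stack empty but input remains

w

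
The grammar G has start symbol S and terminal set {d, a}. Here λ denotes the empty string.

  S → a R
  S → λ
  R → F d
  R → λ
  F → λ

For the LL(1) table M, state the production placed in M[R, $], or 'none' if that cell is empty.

R → λ

FIRST(S) = {λ, a}
FIRST(F) = {λ}
FIRST(R) = {λ, d}  (via F d)
FOLLOW(S) includes $ since S is the start symbol.
FOLLOW(S): S appears on no right-hand side. Thus FOLLOW(S) = {$}.
FOLLOW(R): in S→a R, the suffix after R is empty, so FOLLOW(R) ⊇ FOLLOW(S) = {$}. Thus FOLLOW(R) = {$}.
For R → F d: FIRST(F d) = {d}, so it goes in M[R, t] for t ∈ {d}.
For R → λ: FIRST(λ) = {λ}, so it goes in M[R, t] for t ∈ {}; since λ ∈ FIRST, also for every t ∈ FOLLOW(R) = {$}.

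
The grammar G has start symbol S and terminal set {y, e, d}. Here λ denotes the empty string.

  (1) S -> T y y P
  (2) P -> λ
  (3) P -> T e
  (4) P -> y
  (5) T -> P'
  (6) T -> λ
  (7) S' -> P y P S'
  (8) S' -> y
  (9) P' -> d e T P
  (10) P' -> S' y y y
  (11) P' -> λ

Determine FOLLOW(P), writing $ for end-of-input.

FIRST(S) = {d, e, y}  (via T y y P)
FIRST(P) = {λ, d, e, y}  (via T e)
FIRST(S') = {d, e, y}  (via P y P S')
FIRST(P') = {λ, d, e, y}  (via S' y y y)
FIRST(T) = {λ, d, e, y}  (via P')
FOLLOW(S) includes $ since S is the start symbol.
FOLLOW(S): S appears on no right-hand side. Thus FOLLOW(S) = {$}.
FOLLOW(S'): in S'->P y P S', the suffix after S' is empty (adds nothing new); in P'->S' y y y, S' is followed by y y y with FIRST {y}. Thus FOLLOW(S') = {y}.
FOLLOW(P): in S->T y y P, the suffix after P is empty, so FOLLOW(P) ⊇ FOLLOW(S) = {$}; in S'->P y P S' (occurrence 1), P is followed by y P S' with FIRST {y}; in S'->P y P S' (occurrence 2), P is followed by S' with FIRST {d, e, y}; in P'->d e T P, the suffix after P is empty, so FOLLOW(P) ⊇ FOLLOW(P') = {d, e, y}. Thus FOLLOW(P) = {$, d, e, y}.
FOLLOW(T): in S->T y y P, T is followed by y y P with FIRST {y}; in P->T e, T is followed by e with FIRST {e}; in P'->d e T P, T is followed by P with FIRST {λ, d, e, y}; in P'->d e T P, the suffix after T is nullable, so FOLLOW(T) ⊇ FOLLOW(P') = {d, e, y}. Thus FOLLOW(T) = {d, e, y}.
FOLLOW(P'): in T->P', the suffix after P' is empty, so FOLLOW(P') ⊇ FOLLOW(T) = {d, e, y}. Thus FOLLOW(P') = {d, e, y}.

{$, d, e, y}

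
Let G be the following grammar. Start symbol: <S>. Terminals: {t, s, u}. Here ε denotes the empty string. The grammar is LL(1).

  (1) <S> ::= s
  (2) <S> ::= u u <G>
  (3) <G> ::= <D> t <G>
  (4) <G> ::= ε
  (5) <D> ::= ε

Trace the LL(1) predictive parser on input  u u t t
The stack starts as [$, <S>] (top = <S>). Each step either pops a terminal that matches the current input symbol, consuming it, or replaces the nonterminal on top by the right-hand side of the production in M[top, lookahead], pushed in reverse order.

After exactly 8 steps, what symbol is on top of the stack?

t

     Stack        Input      Action
  1  $ <S>        u u t t $  expand <S> ::= u u <G>
  2  $ <G> u u    u u t t $  match u
  3  $ <G> u      u t t $    match u
  4  $ <G>        t t $      expand <G> ::= <D> t <G>
  5  $ <G> t <D>  t t $      expand <D> ::= ε
  6  $ <G> t      t t $      match t
  7  $ <G>        t $        expand <G> ::= <D> t <G>
  8  $ <G> t <D>  t $        expand <D> ::= ε
Stack after step 8: $ <G> t (top = t).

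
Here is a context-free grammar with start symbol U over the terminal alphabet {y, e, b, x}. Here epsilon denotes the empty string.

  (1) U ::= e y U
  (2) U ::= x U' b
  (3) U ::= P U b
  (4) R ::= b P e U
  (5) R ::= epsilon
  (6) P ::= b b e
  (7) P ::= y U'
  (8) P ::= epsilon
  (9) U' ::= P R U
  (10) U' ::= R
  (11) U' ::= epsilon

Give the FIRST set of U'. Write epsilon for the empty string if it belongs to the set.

{epsilon, b, e, x, y}

FIRST(R) = {epsilon, b}
FIRST(P) = {epsilon, b, y}
FIRST(U) = {b, e, x, y}  (via P U b)
FIRST(U') = {epsilon, b, e, x, y}  (via P R U, R)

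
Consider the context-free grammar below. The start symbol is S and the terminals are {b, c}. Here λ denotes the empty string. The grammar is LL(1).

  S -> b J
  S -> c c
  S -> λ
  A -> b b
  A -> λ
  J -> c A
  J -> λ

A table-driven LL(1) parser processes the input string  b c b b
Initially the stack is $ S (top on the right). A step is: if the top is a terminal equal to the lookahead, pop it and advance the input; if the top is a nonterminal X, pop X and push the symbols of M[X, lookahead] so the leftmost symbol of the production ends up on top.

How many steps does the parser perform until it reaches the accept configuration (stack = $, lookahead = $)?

     Stack  Input      Action
  1  $ S    b c b b $  expand S -> b J
  2  $ J b  b c b b $  match b
  3  $ J    c b b $    expand J -> c A
  4  $ A c  c b b $    match c
  5  $ A    b b $      expand A -> b b
  6  $ b b  b b $      match b
  7  $ b    b $        match b
Accept reached after 7 steps.

7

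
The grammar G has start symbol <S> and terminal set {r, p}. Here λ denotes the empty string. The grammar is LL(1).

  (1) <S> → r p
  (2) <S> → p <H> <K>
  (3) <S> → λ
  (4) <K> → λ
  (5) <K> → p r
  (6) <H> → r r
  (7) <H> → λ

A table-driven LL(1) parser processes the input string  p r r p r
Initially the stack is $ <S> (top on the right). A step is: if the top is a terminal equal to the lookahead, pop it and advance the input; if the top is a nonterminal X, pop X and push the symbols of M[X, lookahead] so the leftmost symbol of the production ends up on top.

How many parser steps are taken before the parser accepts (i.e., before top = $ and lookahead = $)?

step 1: stack=$ <S>  input=p r r p r $  — expand <S> → p <H> <K>
step 2: stack=$ <K> <H> p  input=p r r p r $  — match p
step 3: stack=$ <K> <H>  input=r r p r $  — expand <H> → r r
step 4: stack=$ <K> r r  input=r r p r $  — match r
step 5: stack=$ <K> r  input=r p r $  — match r
step 6: stack=$ <K>  input=p r $  — expand <K> → p r
step 7: stack=$ r p  input=p r $  — match p
step 8: stack=$ r  input=r $  — match r
Accept reached after 8 steps.

8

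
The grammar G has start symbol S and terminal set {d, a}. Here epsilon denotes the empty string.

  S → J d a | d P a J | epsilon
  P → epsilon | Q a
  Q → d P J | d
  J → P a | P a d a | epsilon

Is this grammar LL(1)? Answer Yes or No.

FIRST(S) = {epsilon, a, d}
FIRST(P) = {epsilon, d}
FIRST(Q) = {d}
FIRST(J) = {epsilon, a, d}
FOLLOW(S) = {$}
FOLLOW(P) = {a, d}
FOLLOW(Q) = {a}
FOLLOW(J) = {$, a, d}
Cell M[J, a] receives both J → P a and J → P a d a and J → epsilon — the grammar is not LL(1).

No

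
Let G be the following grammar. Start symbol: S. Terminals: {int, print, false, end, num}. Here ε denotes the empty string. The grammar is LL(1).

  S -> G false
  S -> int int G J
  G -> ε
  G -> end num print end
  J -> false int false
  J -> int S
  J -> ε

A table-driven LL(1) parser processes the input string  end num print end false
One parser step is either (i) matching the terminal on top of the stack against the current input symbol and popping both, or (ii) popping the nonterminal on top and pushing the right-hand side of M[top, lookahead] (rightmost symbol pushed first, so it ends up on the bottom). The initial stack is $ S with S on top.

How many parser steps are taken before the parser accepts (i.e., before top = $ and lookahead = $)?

7

step 1: stack=$ S  input=end num print end false $  — expand S -> G false
step 2: stack=$ false G  input=end num print end false $  — expand G -> end num print end
step 3: stack=$ false end print num end  input=end num print end false $  — match end
step 4: stack=$ false end print num  input=num print end false $  — match num
step 5: stack=$ false end print  input=print end false $  — match print
step 6: stack=$ false end  input=end false $  — match end
step 7: stack=$ false  input=false $  — match false
Accept reached after 7 steps.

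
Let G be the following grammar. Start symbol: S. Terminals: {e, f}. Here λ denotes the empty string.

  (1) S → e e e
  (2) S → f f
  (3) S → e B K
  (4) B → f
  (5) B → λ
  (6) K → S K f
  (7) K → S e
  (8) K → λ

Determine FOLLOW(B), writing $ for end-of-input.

FIRST(S): from S→e e e we get {e}; from S→f f we get {f}; from S→e B K we get {e}. So FIRST(S) = {e, f}.
FIRST(B): from B→f we get {f}; from B→λ we get {λ}. So FIRST(B) = {λ, f}.
FIRST(K): from K→S K f we get {e, f}; from K→S e we get {e, f}; from K→λ we get {λ}. So FIRST(K) = {λ, e, f}.
FOLLOW(S) includes $ since S is the start symbol.
FOLLOW(S): in K→S K f, S is followed by K f with FIRST {e, f}; in K→S e, S is followed by e with FIRST {e}. Thus FOLLOW(S) = {$, e, f}.
FOLLOW(B): in S→e B K, B is followed by K with FIRST {λ, e, f}; in S→e B K, the suffix after B is nullable, so FOLLOW(B) ⊇ FOLLOW(S) = {$, e, f}. Thus FOLLOW(B) = {$, e, f}.
FOLLOW(K): in S→e B K, the suffix after K is empty, so FOLLOW(K) ⊇ FOLLOW(S) = {$, e, f}; in K→S K f, K is followed by f with FIRST {f}. Thus FOLLOW(K) = {$, e, f}.

{$, e, f}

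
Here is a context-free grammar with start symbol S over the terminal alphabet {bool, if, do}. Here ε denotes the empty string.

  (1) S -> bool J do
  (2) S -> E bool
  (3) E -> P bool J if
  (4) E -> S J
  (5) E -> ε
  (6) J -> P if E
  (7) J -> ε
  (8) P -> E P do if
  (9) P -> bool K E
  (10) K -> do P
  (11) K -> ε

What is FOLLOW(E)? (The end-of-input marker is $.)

FIRST(K) = {ε, do}
FIRST(S) = {bool}  (via E bool)
FIRST(E) = {ε, bool}  (via P bool J if, S J)
FIRST(P) = {bool}  (via E P do if)
FIRST(J) = {ε, bool}  (via P if E)
FOLLOW(S) includes $ since S is the start symbol.
FOLLOW(S): in E->S J, S is followed by J with FIRST {ε, bool}; in E->S J, the suffix after S is nullable, so FOLLOW(S) ⊇ FOLLOW(E) = {bool, do, if}. Thus FOLLOW(S) = {$, bool, do, if}.
FOLLOW(E): in S->E bool, E is followed by bool with FIRST {bool}; in J->P if E, the suffix after E is empty, so FOLLOW(E) ⊇ FOLLOW(J) = {bool, do, if}; in P->E P do if, E is followed by P do if with FIRST {bool}; in P->bool K E, the suffix after E is empty, so FOLLOW(E) ⊇ FOLLOW(P) = {bool, do, if}. Thus FOLLOW(E) = {bool, do, if}.
FOLLOW(J): in S->bool J do, J is followed by do with FIRST {do}; in E->P bool J if, J is followed by if with FIRST {if}; in E->S J, the suffix after J is empty, so FOLLOW(J) ⊇ FOLLOW(E) = {bool, do, if}. Thus FOLLOW(J) = {bool, do, if}.
FOLLOW(P): in E->P bool J if, P is followed by bool J if with FIRST {bool}; in J->P if E, P is followed by if E with FIRST {if}; in P->E P do if, P is followed by do if with FIRST {do}; in K->do P, the suffix after P is empty, so FOLLOW(P) ⊇ FOLLOW(K) = {bool, do, if}. Thus FOLLOW(P) = {bool, do, if}.
FOLLOW(K): in P->bool K E, K is followed by E with FIRST {ε, bool}; in P->bool K E, the suffix after K is nullable, so FOLLOW(K) ⊇ FOLLOW(P) = {bool, do, if}. Thus FOLLOW(K) = {bool, do, if}.

{bool, do, if}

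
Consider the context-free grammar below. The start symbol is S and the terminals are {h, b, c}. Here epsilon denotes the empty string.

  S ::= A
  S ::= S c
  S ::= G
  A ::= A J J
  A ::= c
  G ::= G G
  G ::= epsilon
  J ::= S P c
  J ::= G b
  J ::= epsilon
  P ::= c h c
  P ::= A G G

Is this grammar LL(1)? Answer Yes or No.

FIRST(S) = {epsilon, c}
FIRST(A) = {c}
FIRST(G) = {epsilon}
FIRST(J) = {epsilon, b, c}
FIRST(P) = {c}
FOLLOW(S) = {$, c}
FOLLOW(A) = {$, b, c}
FOLLOW(G) = {$, b, c}
FOLLOW(J) = {$, b, c}
FOLLOW(P) = {c}
Cell M[A, c] receives both A ::= A J J and A ::= c — the grammar is not LL(1).

No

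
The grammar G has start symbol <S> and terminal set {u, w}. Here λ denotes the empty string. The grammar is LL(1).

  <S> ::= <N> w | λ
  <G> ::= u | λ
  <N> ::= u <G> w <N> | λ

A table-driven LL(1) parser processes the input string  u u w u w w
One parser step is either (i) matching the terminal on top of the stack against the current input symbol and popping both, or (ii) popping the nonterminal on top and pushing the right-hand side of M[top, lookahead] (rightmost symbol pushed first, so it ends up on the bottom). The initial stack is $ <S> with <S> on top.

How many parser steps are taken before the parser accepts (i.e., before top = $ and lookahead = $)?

12

step 1: stack=$ <S>  input=u u w u w w $  — expand <S> ::= <N> w
step 2: stack=$ w <N>  input=u u w u w w $  — expand <N> ::= u <G> w <N>
step 3: stack=$ w <N> w <G> u  input=u u w u w w $  — match u
step 4: stack=$ w <N> w <G>  input=u w u w w $  — expand <G> ::= u
step 5: stack=$ w <N> w u  input=u w u w w $  — match u
step 6: stack=$ w <N> w  input=w u w w $  — match w
step 7: stack=$ w <N>  input=u w w $  — expand <N> ::= u <G> w <N>
step 8: stack=$ w <N> w <G> u  input=u w w $  — match u
step 9: stack=$ w <N> w <G>  input=w w $  — expand <G> ::= λ
step 10: stack=$ w <N> w  input=w w $  — match w
step 11: stack=$ w <N>  input=w $  — expand <N> ::= λ
step 12: stack=$ w  input=w $  — match w
Accept reached after 12 steps.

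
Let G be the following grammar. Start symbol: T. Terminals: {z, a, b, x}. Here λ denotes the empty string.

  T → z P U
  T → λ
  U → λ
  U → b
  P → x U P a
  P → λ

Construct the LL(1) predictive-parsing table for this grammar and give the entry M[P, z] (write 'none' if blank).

FIRST(T): from T→z P U we get {z}; from T→λ we get {λ}. So FIRST(T) = {λ, z}.
FIRST(U): from U→λ we get {λ}; from U→b we get {b}. So FIRST(U) = {λ, b}.
FIRST(P): from P→x U P a we get {x}; from P→λ we get {λ}. So FIRST(P) = {λ, x}.
FOLLOW(T) includes $ since T is the start symbol.
FOLLOW(T): T appears on no right-hand side. Thus FOLLOW(T) = {$}.
FOLLOW(P): in T→z P U, P is followed by U with FIRST {λ, b}; in T→z P U, the suffix after P is nullable, so FOLLOW(P) ⊇ FOLLOW(T) = {$}; in P→x U P a, P is followed by a with FIRST {a}. Thus FOLLOW(P) = {$, a, b}.
For P → x U P a: FIRST(x U P a) = {x}, so it goes in M[P, t] for t ∈ {x}.
For P → λ: FIRST(λ) = {λ}, so it goes in M[P, t] for t ∈ {}; since λ ∈ FIRST, also for every t ∈ FOLLOW(P) = {$, a, b}.
None of these place a production in M[P, z].

none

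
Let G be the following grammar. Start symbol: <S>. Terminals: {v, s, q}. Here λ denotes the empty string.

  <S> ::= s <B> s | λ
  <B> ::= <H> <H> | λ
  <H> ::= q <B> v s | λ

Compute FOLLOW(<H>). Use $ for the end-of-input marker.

FIRST(<S>) = {λ, s}
FIRST(<H>) = {λ, q}
FIRST(<B>) = {λ, q}  (via <H> <H>)
FOLLOW(<S>) includes $ since <S> is the start symbol.
FOLLOW(<S>): <S> appears on no right-hand side. Thus FOLLOW(<S>) = {$}.
FOLLOW(<B>): in <S>::=s <B> s, <B> is followed by s with FIRST {s}; in <H>::=q <B> v s, <B> is followed by v s with FIRST {v}. Thus FOLLOW(<B>) = {s, v}.
FOLLOW(<H>): in <B>::=<H> <H> (occurrence 1), <H> is followed by <H> with FIRST {λ, q}; in <B>::=<H> <H> (occurrence 1), the suffix after <H> is nullable, so FOLLOW(<H>) ⊇ FOLLOW(<B>) = {s, v}; in <B>::=<H> <H> (occurrence 2), the suffix after <H> is empty, so FOLLOW(<H>) ⊇ FOLLOW(<B>) = {s, v}. Thus FOLLOW(<H>) = {q, s, v}.

{q, s, v}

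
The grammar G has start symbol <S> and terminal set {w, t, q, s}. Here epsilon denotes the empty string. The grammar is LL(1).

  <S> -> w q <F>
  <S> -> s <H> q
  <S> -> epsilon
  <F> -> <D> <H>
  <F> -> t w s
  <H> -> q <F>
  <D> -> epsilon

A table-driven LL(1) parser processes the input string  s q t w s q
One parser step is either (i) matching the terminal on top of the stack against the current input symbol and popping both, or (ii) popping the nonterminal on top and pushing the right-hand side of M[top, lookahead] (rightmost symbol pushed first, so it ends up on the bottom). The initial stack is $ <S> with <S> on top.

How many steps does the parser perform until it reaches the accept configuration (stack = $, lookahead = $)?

     Stack      Input          Action
  1  $ <S>      s q t w s q $  expand <S> -> s <H> q
  2  $ q <H> s  s q t w s q $  match s
  3  $ q <H>    q t w s q $    expand <H> -> q <F>
  4  $ q <F> q  q t w s q $    match q
  5  $ q <F>    t w s q $      expand <F> -> t w s
  6  $ q s w t  t w s q $      match t
  7  $ q s w    w s q $        match w
  8  $ q s      s q $          match s
  9  $ q        q $            match q
Accept reached after 9 steps.

9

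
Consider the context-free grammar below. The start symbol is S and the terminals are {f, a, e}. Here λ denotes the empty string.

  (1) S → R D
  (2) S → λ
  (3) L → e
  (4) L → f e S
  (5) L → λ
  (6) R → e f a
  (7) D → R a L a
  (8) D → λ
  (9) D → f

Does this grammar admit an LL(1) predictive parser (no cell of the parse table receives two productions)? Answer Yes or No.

Yes

FIRST(S) = {λ, e}
FIRST(L) = {λ, e, f}
FIRST(R) = {e}
FIRST(D) = {λ, e, f}
FOLLOW(S) = {$, a}
FOLLOW(L) = {a}
FOLLOW(R) = {$, a, e, f}
FOLLOW(D) = {$, a}
Each cell of M receives at most one production.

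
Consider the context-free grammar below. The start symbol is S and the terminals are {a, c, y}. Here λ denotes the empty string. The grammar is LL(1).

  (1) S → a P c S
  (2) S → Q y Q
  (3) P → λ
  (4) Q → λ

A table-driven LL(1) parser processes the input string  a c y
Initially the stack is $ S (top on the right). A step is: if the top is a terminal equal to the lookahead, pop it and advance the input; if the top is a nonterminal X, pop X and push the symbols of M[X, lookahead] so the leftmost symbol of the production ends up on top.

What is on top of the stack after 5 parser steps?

Q

     Stack      Input    Action
  1  $ S        a c y $  expand S → a P c S
  2  $ S c P a  a c y $  match a
  3  $ S c P    c y $    expand P → λ
  4  $ S c      c y $    match c
  5  $ S        y $      expand S → Q y Q
Stack after step 5: $ Q y Q (top = Q).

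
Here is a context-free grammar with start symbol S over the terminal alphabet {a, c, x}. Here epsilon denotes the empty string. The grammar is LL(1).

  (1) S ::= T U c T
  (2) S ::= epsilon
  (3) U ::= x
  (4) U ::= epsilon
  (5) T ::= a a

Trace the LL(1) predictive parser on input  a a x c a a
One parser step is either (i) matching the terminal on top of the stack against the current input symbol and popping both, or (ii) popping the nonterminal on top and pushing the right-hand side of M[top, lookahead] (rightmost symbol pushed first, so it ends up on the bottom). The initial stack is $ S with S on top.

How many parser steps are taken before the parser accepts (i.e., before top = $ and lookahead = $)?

10

step 1: stack=$ S  input=a a x c a a $  — expand S ::= T U c T
step 2: stack=$ T c U T  input=a a x c a a $  — expand T ::= a a
step 3: stack=$ T c U a a  input=a a x c a a $  — match a
step 4: stack=$ T c U a  input=a x c a a $  — match a
step 5: stack=$ T c U  input=x c a a $  — expand U ::= x
step 6: stack=$ T c x  input=x c a a $  — match x
step 7: stack=$ T c  input=c a a $  — match c
step 8: stack=$ T  input=a a $  — expand T ::= a a
step 9: stack=$ a a  input=a a $  — match a
step 10: stack=$ a  input=a $  — match a
Accept reached after 10 steps.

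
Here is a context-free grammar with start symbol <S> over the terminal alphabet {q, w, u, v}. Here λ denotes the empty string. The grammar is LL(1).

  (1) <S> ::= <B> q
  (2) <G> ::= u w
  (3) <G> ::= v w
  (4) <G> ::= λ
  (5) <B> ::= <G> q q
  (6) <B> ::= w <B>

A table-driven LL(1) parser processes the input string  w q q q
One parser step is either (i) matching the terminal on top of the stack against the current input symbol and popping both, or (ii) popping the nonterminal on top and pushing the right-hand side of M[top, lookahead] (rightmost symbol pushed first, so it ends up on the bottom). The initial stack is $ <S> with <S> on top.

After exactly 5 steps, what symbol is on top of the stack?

     Stack        Input      Action
  1  $ <S>        w q q q $  expand <S> ::= <B> q
  2  $ q <B>      w q q q $  expand <B> ::= w <B>
  3  $ q <B> w    w q q q $  match w
  4  $ q <B>      q q q $    expand <B> ::= <G> q q
  5  $ q q q <G>  q q q $    expand <G> ::= λ
Stack after step 5: $ q q q (top = q).

q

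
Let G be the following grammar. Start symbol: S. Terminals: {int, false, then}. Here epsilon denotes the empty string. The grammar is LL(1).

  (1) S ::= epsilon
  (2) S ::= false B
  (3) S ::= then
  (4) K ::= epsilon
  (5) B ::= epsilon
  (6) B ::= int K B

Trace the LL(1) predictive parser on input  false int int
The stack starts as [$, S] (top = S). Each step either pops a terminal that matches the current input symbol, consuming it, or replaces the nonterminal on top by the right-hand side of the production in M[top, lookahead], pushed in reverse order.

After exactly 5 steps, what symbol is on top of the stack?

     Stack      Input            Action
  1  $ S        false int int $  expand S ::= false B
  2  $ B false  false int int $  match false
  3  $ B        int int $        expand B ::= int K B
  4  $ B K int  int int $        match int
  5  $ B K      int $            expand K ::= epsilon
Stack after step 5: $ B (top = B).

B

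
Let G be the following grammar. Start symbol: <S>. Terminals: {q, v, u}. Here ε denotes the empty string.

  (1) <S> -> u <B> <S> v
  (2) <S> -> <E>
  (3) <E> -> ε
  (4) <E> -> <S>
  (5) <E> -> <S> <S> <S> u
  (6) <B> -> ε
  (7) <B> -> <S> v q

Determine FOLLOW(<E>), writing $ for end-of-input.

FIRST(<S>) = {ε, u}  (via <E>)
FIRST(<E>) = {ε, u}  (via <S>, <S> <S> <S> u)
FIRST(<B>) = {ε, u, v}  (via <S> v q)
FOLLOW(<S>) includes $ since <S> is the start symbol.
FOLLOW(<B>): in <S>->u <B> <S> v, <B> is followed by <S> v with FIRST {u, v}. Thus FOLLOW(<B>) = {u, v}.
FOLLOW(<S>): in <S>->u <B> <S> v, <S> is followed by v with FIRST {v}; in <E>-><S>, the suffix after <S> is empty, so FOLLOW(<S>) ⊇ FOLLOW(<E>) = {$, u, v}; in <E>-><S> <S> <S> u (occurrence 1), <S> is followed by <S> <S> u with FIRST {u}; in <E>-><S> <S> <S> u (occurrence 2), <S> is followed by <S> u with FIRST {u}; in <E>-><S> <S> <S> u (occurrence 3), <S> is followed by u with FIRST {u}; in <B>-><S> v q, <S> is followed by v q with FIRST {v}. Thus FOLLOW(<S>) = {$, u, v}.
FOLLOW(<E>): in <S>-><E>, the suffix after <E> is empty, so FOLLOW(<E>) ⊇ FOLLOW(<S>) = {$, u, v}. Thus FOLLOW(<E>) = {$, u, v}.

{$, u, v}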